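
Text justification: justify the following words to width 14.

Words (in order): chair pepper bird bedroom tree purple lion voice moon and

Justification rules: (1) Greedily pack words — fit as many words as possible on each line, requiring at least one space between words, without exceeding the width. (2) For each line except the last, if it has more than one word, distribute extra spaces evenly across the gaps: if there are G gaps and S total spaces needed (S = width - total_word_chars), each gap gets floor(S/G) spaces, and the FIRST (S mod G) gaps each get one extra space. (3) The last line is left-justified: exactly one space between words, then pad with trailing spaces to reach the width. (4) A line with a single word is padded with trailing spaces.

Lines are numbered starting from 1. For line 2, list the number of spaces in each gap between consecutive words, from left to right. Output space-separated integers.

Answer: 3

Derivation:
Line 1: ['chair', 'pepper'] (min_width=12, slack=2)
Line 2: ['bird', 'bedroom'] (min_width=12, slack=2)
Line 3: ['tree', 'purple'] (min_width=11, slack=3)
Line 4: ['lion', 'voice'] (min_width=10, slack=4)
Line 5: ['moon', 'and'] (min_width=8, slack=6)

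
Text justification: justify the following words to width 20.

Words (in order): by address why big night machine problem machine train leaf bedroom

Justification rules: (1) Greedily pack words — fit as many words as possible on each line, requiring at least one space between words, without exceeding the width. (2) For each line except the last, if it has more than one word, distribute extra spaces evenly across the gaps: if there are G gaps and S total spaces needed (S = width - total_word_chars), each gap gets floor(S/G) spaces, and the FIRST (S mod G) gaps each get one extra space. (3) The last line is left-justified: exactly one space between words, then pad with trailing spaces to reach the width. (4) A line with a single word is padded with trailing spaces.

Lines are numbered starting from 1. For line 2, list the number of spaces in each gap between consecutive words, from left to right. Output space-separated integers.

Line 1: ['by', 'address', 'why', 'big'] (min_width=18, slack=2)
Line 2: ['night', 'machine'] (min_width=13, slack=7)
Line 3: ['problem', 'machine'] (min_width=15, slack=5)
Line 4: ['train', 'leaf', 'bedroom'] (min_width=18, slack=2)

Answer: 8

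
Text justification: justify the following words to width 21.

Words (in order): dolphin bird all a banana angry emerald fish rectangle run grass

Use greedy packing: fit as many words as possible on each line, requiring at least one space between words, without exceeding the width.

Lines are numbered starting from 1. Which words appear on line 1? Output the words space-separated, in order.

Line 1: ['dolphin', 'bird', 'all', 'a'] (min_width=18, slack=3)
Line 2: ['banana', 'angry', 'emerald'] (min_width=20, slack=1)
Line 3: ['fish', 'rectangle', 'run'] (min_width=18, slack=3)
Line 4: ['grass'] (min_width=5, slack=16)

Answer: dolphin bird all a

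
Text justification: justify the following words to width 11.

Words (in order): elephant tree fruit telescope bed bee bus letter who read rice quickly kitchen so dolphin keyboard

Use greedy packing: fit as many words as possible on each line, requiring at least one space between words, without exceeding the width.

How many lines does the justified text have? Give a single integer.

Answer: 10

Derivation:
Line 1: ['elephant'] (min_width=8, slack=3)
Line 2: ['tree', 'fruit'] (min_width=10, slack=1)
Line 3: ['telescope'] (min_width=9, slack=2)
Line 4: ['bed', 'bee', 'bus'] (min_width=11, slack=0)
Line 5: ['letter', 'who'] (min_width=10, slack=1)
Line 6: ['read', 'rice'] (min_width=9, slack=2)
Line 7: ['quickly'] (min_width=7, slack=4)
Line 8: ['kitchen', 'so'] (min_width=10, slack=1)
Line 9: ['dolphin'] (min_width=7, slack=4)
Line 10: ['keyboard'] (min_width=8, slack=3)
Total lines: 10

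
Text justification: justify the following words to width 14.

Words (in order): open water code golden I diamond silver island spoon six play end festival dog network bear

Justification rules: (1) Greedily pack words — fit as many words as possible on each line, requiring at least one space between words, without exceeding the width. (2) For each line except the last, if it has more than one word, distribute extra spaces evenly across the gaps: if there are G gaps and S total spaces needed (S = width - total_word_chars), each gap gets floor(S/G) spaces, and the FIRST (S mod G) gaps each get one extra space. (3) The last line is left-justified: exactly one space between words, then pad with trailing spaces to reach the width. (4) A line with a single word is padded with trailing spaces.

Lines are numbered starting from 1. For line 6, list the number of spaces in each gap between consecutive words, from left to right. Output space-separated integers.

Answer: 3

Derivation:
Line 1: ['open', 'water'] (min_width=10, slack=4)
Line 2: ['code', 'golden', 'I'] (min_width=13, slack=1)
Line 3: ['diamond', 'silver'] (min_width=14, slack=0)
Line 4: ['island', 'spoon'] (min_width=12, slack=2)
Line 5: ['six', 'play', 'end'] (min_width=12, slack=2)
Line 6: ['festival', 'dog'] (min_width=12, slack=2)
Line 7: ['network', 'bear'] (min_width=12, slack=2)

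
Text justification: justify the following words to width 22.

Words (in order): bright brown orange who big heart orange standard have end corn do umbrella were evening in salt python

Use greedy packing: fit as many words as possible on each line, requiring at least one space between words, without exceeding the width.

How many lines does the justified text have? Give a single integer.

Line 1: ['bright', 'brown', 'orange'] (min_width=19, slack=3)
Line 2: ['who', 'big', 'heart', 'orange'] (min_width=20, slack=2)
Line 3: ['standard', 'have', 'end', 'corn'] (min_width=22, slack=0)
Line 4: ['do', 'umbrella', 'were'] (min_width=16, slack=6)
Line 5: ['evening', 'in', 'salt', 'python'] (min_width=22, slack=0)
Total lines: 5

Answer: 5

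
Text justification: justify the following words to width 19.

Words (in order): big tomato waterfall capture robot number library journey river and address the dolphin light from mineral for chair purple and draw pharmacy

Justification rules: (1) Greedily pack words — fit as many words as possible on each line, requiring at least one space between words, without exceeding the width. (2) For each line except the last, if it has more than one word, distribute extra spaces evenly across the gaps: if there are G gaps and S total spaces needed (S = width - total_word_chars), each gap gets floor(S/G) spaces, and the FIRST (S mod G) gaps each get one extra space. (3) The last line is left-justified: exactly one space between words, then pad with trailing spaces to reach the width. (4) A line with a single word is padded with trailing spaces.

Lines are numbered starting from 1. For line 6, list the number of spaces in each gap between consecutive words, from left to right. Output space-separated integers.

Answer: 2 2

Derivation:
Line 1: ['big', 'tomato'] (min_width=10, slack=9)
Line 2: ['waterfall', 'capture'] (min_width=17, slack=2)
Line 3: ['robot', 'number'] (min_width=12, slack=7)
Line 4: ['library', 'journey'] (min_width=15, slack=4)
Line 5: ['river', 'and', 'address'] (min_width=17, slack=2)
Line 6: ['the', 'dolphin', 'light'] (min_width=17, slack=2)
Line 7: ['from', 'mineral', 'for'] (min_width=16, slack=3)
Line 8: ['chair', 'purple', 'and'] (min_width=16, slack=3)
Line 9: ['draw', 'pharmacy'] (min_width=13, slack=6)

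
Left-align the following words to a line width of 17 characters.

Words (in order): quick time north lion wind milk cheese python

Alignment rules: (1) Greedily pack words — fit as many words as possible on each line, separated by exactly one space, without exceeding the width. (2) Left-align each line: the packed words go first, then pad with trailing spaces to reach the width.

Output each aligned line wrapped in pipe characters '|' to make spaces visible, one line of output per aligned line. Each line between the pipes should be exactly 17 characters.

Line 1: ['quick', 'time', 'north'] (min_width=16, slack=1)
Line 2: ['lion', 'wind', 'milk'] (min_width=14, slack=3)
Line 3: ['cheese', 'python'] (min_width=13, slack=4)

Answer: |quick time north |
|lion wind milk   |
|cheese python    |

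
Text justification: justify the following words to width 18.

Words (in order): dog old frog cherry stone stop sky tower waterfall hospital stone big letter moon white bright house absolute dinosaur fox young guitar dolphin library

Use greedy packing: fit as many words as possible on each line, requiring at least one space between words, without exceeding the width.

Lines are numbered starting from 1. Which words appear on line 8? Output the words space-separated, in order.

Answer: dinosaur fox young

Derivation:
Line 1: ['dog', 'old', 'frog'] (min_width=12, slack=6)
Line 2: ['cherry', 'stone', 'stop'] (min_width=17, slack=1)
Line 3: ['sky', 'tower'] (min_width=9, slack=9)
Line 4: ['waterfall', 'hospital'] (min_width=18, slack=0)
Line 5: ['stone', 'big', 'letter'] (min_width=16, slack=2)
Line 6: ['moon', 'white', 'bright'] (min_width=17, slack=1)
Line 7: ['house', 'absolute'] (min_width=14, slack=4)
Line 8: ['dinosaur', 'fox', 'young'] (min_width=18, slack=0)
Line 9: ['guitar', 'dolphin'] (min_width=14, slack=4)
Line 10: ['library'] (min_width=7, slack=11)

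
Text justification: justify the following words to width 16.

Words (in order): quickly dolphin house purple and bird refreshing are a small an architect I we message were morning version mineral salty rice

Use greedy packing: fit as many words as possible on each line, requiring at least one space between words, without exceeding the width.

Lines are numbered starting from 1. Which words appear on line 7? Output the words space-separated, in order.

Line 1: ['quickly', 'dolphin'] (min_width=15, slack=1)
Line 2: ['house', 'purple', 'and'] (min_width=16, slack=0)
Line 3: ['bird', 'refreshing'] (min_width=15, slack=1)
Line 4: ['are', 'a', 'small', 'an'] (min_width=14, slack=2)
Line 5: ['architect', 'I', 'we'] (min_width=14, slack=2)
Line 6: ['message', 'were'] (min_width=12, slack=4)
Line 7: ['morning', 'version'] (min_width=15, slack=1)
Line 8: ['mineral', 'salty'] (min_width=13, slack=3)
Line 9: ['rice'] (min_width=4, slack=12)

Answer: morning version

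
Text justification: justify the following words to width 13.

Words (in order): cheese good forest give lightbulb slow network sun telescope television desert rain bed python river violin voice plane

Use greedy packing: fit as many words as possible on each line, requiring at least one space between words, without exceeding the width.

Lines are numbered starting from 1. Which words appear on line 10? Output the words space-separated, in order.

Answer: voice plane

Derivation:
Line 1: ['cheese', 'good'] (min_width=11, slack=2)
Line 2: ['forest', 'give'] (min_width=11, slack=2)
Line 3: ['lightbulb'] (min_width=9, slack=4)
Line 4: ['slow', 'network'] (min_width=12, slack=1)
Line 5: ['sun', 'telescope'] (min_width=13, slack=0)
Line 6: ['television'] (min_width=10, slack=3)
Line 7: ['desert', 'rain'] (min_width=11, slack=2)
Line 8: ['bed', 'python'] (min_width=10, slack=3)
Line 9: ['river', 'violin'] (min_width=12, slack=1)
Line 10: ['voice', 'plane'] (min_width=11, slack=2)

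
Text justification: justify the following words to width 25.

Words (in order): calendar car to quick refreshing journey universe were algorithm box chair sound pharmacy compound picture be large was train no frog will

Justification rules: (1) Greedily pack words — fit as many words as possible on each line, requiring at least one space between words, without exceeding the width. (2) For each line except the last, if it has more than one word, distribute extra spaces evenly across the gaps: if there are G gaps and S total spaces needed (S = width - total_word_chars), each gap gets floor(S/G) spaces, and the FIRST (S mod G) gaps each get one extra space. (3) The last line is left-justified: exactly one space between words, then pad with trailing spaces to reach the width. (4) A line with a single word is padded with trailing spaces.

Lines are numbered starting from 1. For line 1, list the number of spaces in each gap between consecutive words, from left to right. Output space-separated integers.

Line 1: ['calendar', 'car', 'to', 'quick'] (min_width=21, slack=4)
Line 2: ['refreshing', 'journey'] (min_width=18, slack=7)
Line 3: ['universe', 'were', 'algorithm'] (min_width=23, slack=2)
Line 4: ['box', 'chair', 'sound', 'pharmacy'] (min_width=24, slack=1)
Line 5: ['compound', 'picture', 'be', 'large'] (min_width=25, slack=0)
Line 6: ['was', 'train', 'no', 'frog', 'will'] (min_width=22, slack=3)

Answer: 3 2 2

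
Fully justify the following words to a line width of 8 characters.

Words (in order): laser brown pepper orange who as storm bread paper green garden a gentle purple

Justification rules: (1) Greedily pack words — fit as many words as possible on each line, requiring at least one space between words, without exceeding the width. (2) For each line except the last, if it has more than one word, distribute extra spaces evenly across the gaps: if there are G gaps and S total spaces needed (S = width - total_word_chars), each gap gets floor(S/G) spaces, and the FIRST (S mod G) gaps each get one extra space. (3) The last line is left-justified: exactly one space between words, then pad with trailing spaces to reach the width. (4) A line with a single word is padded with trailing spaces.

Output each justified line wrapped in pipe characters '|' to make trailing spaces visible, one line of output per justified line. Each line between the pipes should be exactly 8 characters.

Line 1: ['laser'] (min_width=5, slack=3)
Line 2: ['brown'] (min_width=5, slack=3)
Line 3: ['pepper'] (min_width=6, slack=2)
Line 4: ['orange'] (min_width=6, slack=2)
Line 5: ['who', 'as'] (min_width=6, slack=2)
Line 6: ['storm'] (min_width=5, slack=3)
Line 7: ['bread'] (min_width=5, slack=3)
Line 8: ['paper'] (min_width=5, slack=3)
Line 9: ['green'] (min_width=5, slack=3)
Line 10: ['garden', 'a'] (min_width=8, slack=0)
Line 11: ['gentle'] (min_width=6, slack=2)
Line 12: ['purple'] (min_width=6, slack=2)

Answer: |laser   |
|brown   |
|pepper  |
|orange  |
|who   as|
|storm   |
|bread   |
|paper   |
|green   |
|garden a|
|gentle  |
|purple  |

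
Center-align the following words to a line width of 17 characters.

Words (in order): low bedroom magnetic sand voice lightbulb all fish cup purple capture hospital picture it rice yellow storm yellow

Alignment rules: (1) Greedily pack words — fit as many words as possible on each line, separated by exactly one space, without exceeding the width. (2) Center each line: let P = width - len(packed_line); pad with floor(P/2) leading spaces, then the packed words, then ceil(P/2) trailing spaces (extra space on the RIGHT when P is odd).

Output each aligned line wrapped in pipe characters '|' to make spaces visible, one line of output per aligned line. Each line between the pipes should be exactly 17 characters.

Answer: |   low bedroom   |
|  magnetic sand  |
| voice lightbulb |
|  all fish cup   |
| purple capture  |
|hospital picture |
| it rice yellow  |
|  storm yellow   |

Derivation:
Line 1: ['low', 'bedroom'] (min_width=11, slack=6)
Line 2: ['magnetic', 'sand'] (min_width=13, slack=4)
Line 3: ['voice', 'lightbulb'] (min_width=15, slack=2)
Line 4: ['all', 'fish', 'cup'] (min_width=12, slack=5)
Line 5: ['purple', 'capture'] (min_width=14, slack=3)
Line 6: ['hospital', 'picture'] (min_width=16, slack=1)
Line 7: ['it', 'rice', 'yellow'] (min_width=14, slack=3)
Line 8: ['storm', 'yellow'] (min_width=12, slack=5)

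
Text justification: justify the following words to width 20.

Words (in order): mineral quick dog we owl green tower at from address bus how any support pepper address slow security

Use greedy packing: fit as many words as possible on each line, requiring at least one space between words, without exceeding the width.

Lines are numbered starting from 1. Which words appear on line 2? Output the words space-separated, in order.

Answer: owl green tower at

Derivation:
Line 1: ['mineral', 'quick', 'dog', 'we'] (min_width=20, slack=0)
Line 2: ['owl', 'green', 'tower', 'at'] (min_width=18, slack=2)
Line 3: ['from', 'address', 'bus', 'how'] (min_width=20, slack=0)
Line 4: ['any', 'support', 'pepper'] (min_width=18, slack=2)
Line 5: ['address', 'slow'] (min_width=12, slack=8)
Line 6: ['security'] (min_width=8, slack=12)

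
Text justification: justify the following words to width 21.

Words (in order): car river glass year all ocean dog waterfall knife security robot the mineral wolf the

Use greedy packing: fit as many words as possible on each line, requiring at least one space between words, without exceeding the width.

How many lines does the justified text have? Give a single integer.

Answer: 5

Derivation:
Line 1: ['car', 'river', 'glass', 'year'] (min_width=20, slack=1)
Line 2: ['all', 'ocean', 'dog'] (min_width=13, slack=8)
Line 3: ['waterfall', 'knife'] (min_width=15, slack=6)
Line 4: ['security', 'robot', 'the'] (min_width=18, slack=3)
Line 5: ['mineral', 'wolf', 'the'] (min_width=16, slack=5)
Total lines: 5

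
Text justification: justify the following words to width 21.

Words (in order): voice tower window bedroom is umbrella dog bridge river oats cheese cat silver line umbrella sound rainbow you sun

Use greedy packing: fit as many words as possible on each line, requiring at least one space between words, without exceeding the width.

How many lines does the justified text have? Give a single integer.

Answer: 6

Derivation:
Line 1: ['voice', 'tower', 'window'] (min_width=18, slack=3)
Line 2: ['bedroom', 'is', 'umbrella'] (min_width=19, slack=2)
Line 3: ['dog', 'bridge', 'river', 'oats'] (min_width=21, slack=0)
Line 4: ['cheese', 'cat', 'silver'] (min_width=17, slack=4)
Line 5: ['line', 'umbrella', 'sound'] (min_width=19, slack=2)
Line 6: ['rainbow', 'you', 'sun'] (min_width=15, slack=6)
Total lines: 6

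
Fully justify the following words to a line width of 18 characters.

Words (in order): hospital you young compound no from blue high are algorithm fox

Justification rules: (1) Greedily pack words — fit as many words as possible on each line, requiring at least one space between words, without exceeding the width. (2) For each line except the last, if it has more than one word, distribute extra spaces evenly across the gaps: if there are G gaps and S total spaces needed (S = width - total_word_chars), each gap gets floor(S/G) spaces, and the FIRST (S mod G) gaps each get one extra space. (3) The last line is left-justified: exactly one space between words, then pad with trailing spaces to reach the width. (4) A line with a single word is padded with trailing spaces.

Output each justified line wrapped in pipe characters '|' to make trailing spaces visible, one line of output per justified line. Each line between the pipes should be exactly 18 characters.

Answer: |hospital you young|
|compound  no  from|
|blue    high   are|
|algorithm fox     |

Derivation:
Line 1: ['hospital', 'you', 'young'] (min_width=18, slack=0)
Line 2: ['compound', 'no', 'from'] (min_width=16, slack=2)
Line 3: ['blue', 'high', 'are'] (min_width=13, slack=5)
Line 4: ['algorithm', 'fox'] (min_width=13, slack=5)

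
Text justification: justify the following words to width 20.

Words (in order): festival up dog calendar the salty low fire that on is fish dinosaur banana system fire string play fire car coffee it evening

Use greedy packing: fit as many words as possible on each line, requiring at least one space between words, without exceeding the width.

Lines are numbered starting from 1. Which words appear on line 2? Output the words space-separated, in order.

Answer: calendar the salty

Derivation:
Line 1: ['festival', 'up', 'dog'] (min_width=15, slack=5)
Line 2: ['calendar', 'the', 'salty'] (min_width=18, slack=2)
Line 3: ['low', 'fire', 'that', 'on', 'is'] (min_width=19, slack=1)
Line 4: ['fish', 'dinosaur', 'banana'] (min_width=20, slack=0)
Line 5: ['system', 'fire', 'string'] (min_width=18, slack=2)
Line 6: ['play', 'fire', 'car', 'coffee'] (min_width=20, slack=0)
Line 7: ['it', 'evening'] (min_width=10, slack=10)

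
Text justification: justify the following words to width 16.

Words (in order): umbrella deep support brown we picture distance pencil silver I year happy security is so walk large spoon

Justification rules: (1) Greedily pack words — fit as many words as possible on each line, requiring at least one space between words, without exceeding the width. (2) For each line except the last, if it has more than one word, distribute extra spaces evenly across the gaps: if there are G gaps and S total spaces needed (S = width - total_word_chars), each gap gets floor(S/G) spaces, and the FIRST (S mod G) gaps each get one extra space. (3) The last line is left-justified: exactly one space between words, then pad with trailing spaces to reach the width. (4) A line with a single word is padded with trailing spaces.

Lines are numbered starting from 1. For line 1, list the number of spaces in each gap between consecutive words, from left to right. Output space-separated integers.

Line 1: ['umbrella', 'deep'] (min_width=13, slack=3)
Line 2: ['support', 'brown', 'we'] (min_width=16, slack=0)
Line 3: ['picture', 'distance'] (min_width=16, slack=0)
Line 4: ['pencil', 'silver', 'I'] (min_width=15, slack=1)
Line 5: ['year', 'happy'] (min_width=10, slack=6)
Line 6: ['security', 'is', 'so'] (min_width=14, slack=2)
Line 7: ['walk', 'large', 'spoon'] (min_width=16, slack=0)

Answer: 4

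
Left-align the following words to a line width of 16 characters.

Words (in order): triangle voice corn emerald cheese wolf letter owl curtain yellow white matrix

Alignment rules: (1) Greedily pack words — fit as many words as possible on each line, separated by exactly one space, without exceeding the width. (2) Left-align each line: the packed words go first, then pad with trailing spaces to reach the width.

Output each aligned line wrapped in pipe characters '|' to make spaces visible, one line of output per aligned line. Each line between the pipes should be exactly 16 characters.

Answer: |triangle voice  |
|corn emerald    |
|cheese wolf     |
|letter owl      |
|curtain yellow  |
|white matrix    |

Derivation:
Line 1: ['triangle', 'voice'] (min_width=14, slack=2)
Line 2: ['corn', 'emerald'] (min_width=12, slack=4)
Line 3: ['cheese', 'wolf'] (min_width=11, slack=5)
Line 4: ['letter', 'owl'] (min_width=10, slack=6)
Line 5: ['curtain', 'yellow'] (min_width=14, slack=2)
Line 6: ['white', 'matrix'] (min_width=12, slack=4)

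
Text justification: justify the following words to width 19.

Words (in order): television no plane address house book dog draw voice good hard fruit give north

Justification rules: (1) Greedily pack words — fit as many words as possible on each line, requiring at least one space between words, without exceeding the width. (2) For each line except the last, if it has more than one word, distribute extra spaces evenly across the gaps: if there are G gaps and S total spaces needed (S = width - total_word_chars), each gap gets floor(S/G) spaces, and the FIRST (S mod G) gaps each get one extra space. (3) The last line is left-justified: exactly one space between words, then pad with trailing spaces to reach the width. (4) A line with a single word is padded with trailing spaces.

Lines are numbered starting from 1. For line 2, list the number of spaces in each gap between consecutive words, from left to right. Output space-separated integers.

Line 1: ['television', 'no', 'plane'] (min_width=19, slack=0)
Line 2: ['address', 'house', 'book'] (min_width=18, slack=1)
Line 3: ['dog', 'draw', 'voice', 'good'] (min_width=19, slack=0)
Line 4: ['hard', 'fruit', 'give'] (min_width=15, slack=4)
Line 5: ['north'] (min_width=5, slack=14)

Answer: 2 1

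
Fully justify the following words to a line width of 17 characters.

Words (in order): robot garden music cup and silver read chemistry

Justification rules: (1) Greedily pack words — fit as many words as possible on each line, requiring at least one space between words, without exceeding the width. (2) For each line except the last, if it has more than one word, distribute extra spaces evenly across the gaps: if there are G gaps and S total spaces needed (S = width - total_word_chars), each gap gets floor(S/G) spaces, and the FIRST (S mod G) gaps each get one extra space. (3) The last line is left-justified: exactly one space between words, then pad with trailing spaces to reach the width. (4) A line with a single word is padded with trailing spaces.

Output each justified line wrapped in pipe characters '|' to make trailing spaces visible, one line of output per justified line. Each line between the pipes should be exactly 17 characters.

Answer: |robot      garden|
|music   cup   and|
|silver       read|
|chemistry        |

Derivation:
Line 1: ['robot', 'garden'] (min_width=12, slack=5)
Line 2: ['music', 'cup', 'and'] (min_width=13, slack=4)
Line 3: ['silver', 'read'] (min_width=11, slack=6)
Line 4: ['chemistry'] (min_width=9, slack=8)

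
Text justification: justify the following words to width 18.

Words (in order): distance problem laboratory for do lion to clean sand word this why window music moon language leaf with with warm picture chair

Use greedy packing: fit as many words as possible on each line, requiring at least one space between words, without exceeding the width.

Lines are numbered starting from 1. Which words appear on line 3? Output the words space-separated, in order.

Answer: lion to clean sand

Derivation:
Line 1: ['distance', 'problem'] (min_width=16, slack=2)
Line 2: ['laboratory', 'for', 'do'] (min_width=17, slack=1)
Line 3: ['lion', 'to', 'clean', 'sand'] (min_width=18, slack=0)
Line 4: ['word', 'this', 'why'] (min_width=13, slack=5)
Line 5: ['window', 'music', 'moon'] (min_width=17, slack=1)
Line 6: ['language', 'leaf', 'with'] (min_width=18, slack=0)
Line 7: ['with', 'warm', 'picture'] (min_width=17, slack=1)
Line 8: ['chair'] (min_width=5, slack=13)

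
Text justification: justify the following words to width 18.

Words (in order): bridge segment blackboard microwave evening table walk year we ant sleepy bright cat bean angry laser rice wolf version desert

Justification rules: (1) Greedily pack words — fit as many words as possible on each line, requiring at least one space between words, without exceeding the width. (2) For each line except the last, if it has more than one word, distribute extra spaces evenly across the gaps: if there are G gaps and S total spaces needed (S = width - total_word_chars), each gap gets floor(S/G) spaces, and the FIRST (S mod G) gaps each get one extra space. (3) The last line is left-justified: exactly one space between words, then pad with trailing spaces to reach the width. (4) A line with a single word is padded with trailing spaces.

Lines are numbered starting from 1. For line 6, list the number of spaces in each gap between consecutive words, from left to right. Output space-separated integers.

Answer: 3 3

Derivation:
Line 1: ['bridge', 'segment'] (min_width=14, slack=4)
Line 2: ['blackboard'] (min_width=10, slack=8)
Line 3: ['microwave', 'evening'] (min_width=17, slack=1)
Line 4: ['table', 'walk', 'year', 'we'] (min_width=18, slack=0)
Line 5: ['ant', 'sleepy', 'bright'] (min_width=17, slack=1)
Line 6: ['cat', 'bean', 'angry'] (min_width=14, slack=4)
Line 7: ['laser', 'rice', 'wolf'] (min_width=15, slack=3)
Line 8: ['version', 'desert'] (min_width=14, slack=4)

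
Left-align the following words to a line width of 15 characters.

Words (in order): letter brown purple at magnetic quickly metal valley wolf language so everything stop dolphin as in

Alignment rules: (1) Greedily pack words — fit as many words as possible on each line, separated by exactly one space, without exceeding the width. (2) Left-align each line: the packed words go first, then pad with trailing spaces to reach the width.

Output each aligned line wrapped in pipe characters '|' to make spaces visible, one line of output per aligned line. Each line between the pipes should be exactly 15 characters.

Line 1: ['letter', 'brown'] (min_width=12, slack=3)
Line 2: ['purple', 'at'] (min_width=9, slack=6)
Line 3: ['magnetic'] (min_width=8, slack=7)
Line 4: ['quickly', 'metal'] (min_width=13, slack=2)
Line 5: ['valley', 'wolf'] (min_width=11, slack=4)
Line 6: ['language', 'so'] (min_width=11, slack=4)
Line 7: ['everything', 'stop'] (min_width=15, slack=0)
Line 8: ['dolphin', 'as', 'in'] (min_width=13, slack=2)

Answer: |letter brown   |
|purple at      |
|magnetic       |
|quickly metal  |
|valley wolf    |
|language so    |
|everything stop|
|dolphin as in  |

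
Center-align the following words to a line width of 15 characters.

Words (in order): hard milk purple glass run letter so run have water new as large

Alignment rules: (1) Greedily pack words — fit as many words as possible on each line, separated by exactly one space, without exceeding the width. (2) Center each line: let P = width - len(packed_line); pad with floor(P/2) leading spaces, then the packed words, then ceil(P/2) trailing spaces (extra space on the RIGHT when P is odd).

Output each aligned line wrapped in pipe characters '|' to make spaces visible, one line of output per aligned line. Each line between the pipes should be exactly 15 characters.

Line 1: ['hard', 'milk'] (min_width=9, slack=6)
Line 2: ['purple', 'glass'] (min_width=12, slack=3)
Line 3: ['run', 'letter', 'so'] (min_width=13, slack=2)
Line 4: ['run', 'have', 'water'] (min_width=14, slack=1)
Line 5: ['new', 'as', 'large'] (min_width=12, slack=3)

Answer: |   hard milk   |
| purple glass  |
| run letter so |
|run have water |
| new as large  |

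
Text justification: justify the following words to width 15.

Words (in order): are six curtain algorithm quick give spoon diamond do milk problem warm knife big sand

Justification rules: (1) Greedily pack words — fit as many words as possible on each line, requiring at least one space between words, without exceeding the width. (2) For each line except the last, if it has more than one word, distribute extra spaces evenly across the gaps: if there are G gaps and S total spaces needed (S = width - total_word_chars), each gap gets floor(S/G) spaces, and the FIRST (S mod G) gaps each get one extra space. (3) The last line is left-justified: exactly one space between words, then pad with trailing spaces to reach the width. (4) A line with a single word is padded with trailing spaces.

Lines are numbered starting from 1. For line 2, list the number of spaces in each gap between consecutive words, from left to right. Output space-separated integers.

Line 1: ['are', 'six', 'curtain'] (min_width=15, slack=0)
Line 2: ['algorithm', 'quick'] (min_width=15, slack=0)
Line 3: ['give', 'spoon'] (min_width=10, slack=5)
Line 4: ['diamond', 'do', 'milk'] (min_width=15, slack=0)
Line 5: ['problem', 'warm'] (min_width=12, slack=3)
Line 6: ['knife', 'big', 'sand'] (min_width=14, slack=1)

Answer: 1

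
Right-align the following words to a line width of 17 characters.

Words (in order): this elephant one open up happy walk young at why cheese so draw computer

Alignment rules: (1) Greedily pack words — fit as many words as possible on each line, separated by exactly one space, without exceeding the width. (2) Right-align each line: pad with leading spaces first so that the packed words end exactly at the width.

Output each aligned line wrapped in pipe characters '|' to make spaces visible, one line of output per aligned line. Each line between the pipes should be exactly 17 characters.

Line 1: ['this', 'elephant', 'one'] (min_width=17, slack=0)
Line 2: ['open', 'up', 'happy'] (min_width=13, slack=4)
Line 3: ['walk', 'young', 'at', 'why'] (min_width=17, slack=0)
Line 4: ['cheese', 'so', 'draw'] (min_width=14, slack=3)
Line 5: ['computer'] (min_width=8, slack=9)

Answer: |this elephant one|
|    open up happy|
|walk young at why|
|   cheese so draw|
|         computer|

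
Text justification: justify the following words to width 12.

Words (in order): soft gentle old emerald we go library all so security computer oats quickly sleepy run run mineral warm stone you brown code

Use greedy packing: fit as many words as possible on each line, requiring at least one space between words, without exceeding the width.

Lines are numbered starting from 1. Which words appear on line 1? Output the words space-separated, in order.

Answer: soft gentle

Derivation:
Line 1: ['soft', 'gentle'] (min_width=11, slack=1)
Line 2: ['old', 'emerald'] (min_width=11, slack=1)
Line 3: ['we', 'go'] (min_width=5, slack=7)
Line 4: ['library', 'all'] (min_width=11, slack=1)
Line 5: ['so', 'security'] (min_width=11, slack=1)
Line 6: ['computer'] (min_width=8, slack=4)
Line 7: ['oats', 'quickly'] (min_width=12, slack=0)
Line 8: ['sleepy', 'run'] (min_width=10, slack=2)
Line 9: ['run', 'mineral'] (min_width=11, slack=1)
Line 10: ['warm', 'stone'] (min_width=10, slack=2)
Line 11: ['you', 'brown'] (min_width=9, slack=3)
Line 12: ['code'] (min_width=4, slack=8)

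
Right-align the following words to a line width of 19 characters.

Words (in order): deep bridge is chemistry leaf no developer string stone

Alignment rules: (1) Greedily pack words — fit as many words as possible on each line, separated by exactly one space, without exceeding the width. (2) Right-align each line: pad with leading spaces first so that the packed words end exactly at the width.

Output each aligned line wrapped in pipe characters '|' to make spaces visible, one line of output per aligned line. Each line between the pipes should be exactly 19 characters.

Line 1: ['deep', 'bridge', 'is'] (min_width=14, slack=5)
Line 2: ['chemistry', 'leaf', 'no'] (min_width=17, slack=2)
Line 3: ['developer', 'string'] (min_width=16, slack=3)
Line 4: ['stone'] (min_width=5, slack=14)

Answer: |     deep bridge is|
|  chemistry leaf no|
|   developer string|
|              stone|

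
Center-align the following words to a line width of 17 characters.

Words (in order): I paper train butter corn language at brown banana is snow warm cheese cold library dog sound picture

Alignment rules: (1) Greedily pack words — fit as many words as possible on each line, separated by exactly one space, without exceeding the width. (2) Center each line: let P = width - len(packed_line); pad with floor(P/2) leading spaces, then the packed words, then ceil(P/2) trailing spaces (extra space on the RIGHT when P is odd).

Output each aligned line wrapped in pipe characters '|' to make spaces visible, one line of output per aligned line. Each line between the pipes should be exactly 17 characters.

Answer: |  I paper train  |
|   butter corn   |
|language at brown|
| banana is snow  |
|warm cheese cold |
|library dog sound|
|     picture     |

Derivation:
Line 1: ['I', 'paper', 'train'] (min_width=13, slack=4)
Line 2: ['butter', 'corn'] (min_width=11, slack=6)
Line 3: ['language', 'at', 'brown'] (min_width=17, slack=0)
Line 4: ['banana', 'is', 'snow'] (min_width=14, slack=3)
Line 5: ['warm', 'cheese', 'cold'] (min_width=16, slack=1)
Line 6: ['library', 'dog', 'sound'] (min_width=17, slack=0)
Line 7: ['picture'] (min_width=7, slack=10)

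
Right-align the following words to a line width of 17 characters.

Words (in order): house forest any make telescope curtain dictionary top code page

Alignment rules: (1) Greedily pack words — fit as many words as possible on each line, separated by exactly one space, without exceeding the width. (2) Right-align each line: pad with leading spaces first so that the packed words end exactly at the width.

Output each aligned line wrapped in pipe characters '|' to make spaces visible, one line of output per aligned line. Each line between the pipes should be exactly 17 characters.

Line 1: ['house', 'forest', 'any'] (min_width=16, slack=1)
Line 2: ['make', 'telescope'] (min_width=14, slack=3)
Line 3: ['curtain'] (min_width=7, slack=10)
Line 4: ['dictionary', 'top'] (min_width=14, slack=3)
Line 5: ['code', 'page'] (min_width=9, slack=8)

Answer: | house forest any|
|   make telescope|
|          curtain|
|   dictionary top|
|        code page|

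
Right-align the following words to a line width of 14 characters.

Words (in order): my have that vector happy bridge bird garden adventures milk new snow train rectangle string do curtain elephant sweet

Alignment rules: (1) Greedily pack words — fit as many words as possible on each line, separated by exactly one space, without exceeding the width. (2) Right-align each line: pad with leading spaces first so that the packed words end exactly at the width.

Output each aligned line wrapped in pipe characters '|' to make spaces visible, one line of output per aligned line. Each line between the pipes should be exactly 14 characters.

Answer: |  my have that|
|  vector happy|
|   bridge bird|
|        garden|
|    adventures|
| milk new snow|
|         train|
|     rectangle|
|     string do|
|       curtain|
|elephant sweet|

Derivation:
Line 1: ['my', 'have', 'that'] (min_width=12, slack=2)
Line 2: ['vector', 'happy'] (min_width=12, slack=2)
Line 3: ['bridge', 'bird'] (min_width=11, slack=3)
Line 4: ['garden'] (min_width=6, slack=8)
Line 5: ['adventures'] (min_width=10, slack=4)
Line 6: ['milk', 'new', 'snow'] (min_width=13, slack=1)
Line 7: ['train'] (min_width=5, slack=9)
Line 8: ['rectangle'] (min_width=9, slack=5)
Line 9: ['string', 'do'] (min_width=9, slack=5)
Line 10: ['curtain'] (min_width=7, slack=7)
Line 11: ['elephant', 'sweet'] (min_width=14, slack=0)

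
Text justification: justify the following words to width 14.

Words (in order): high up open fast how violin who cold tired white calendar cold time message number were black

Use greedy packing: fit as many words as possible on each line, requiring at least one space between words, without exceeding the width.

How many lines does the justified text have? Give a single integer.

Line 1: ['high', 'up', 'open'] (min_width=12, slack=2)
Line 2: ['fast', 'how'] (min_width=8, slack=6)
Line 3: ['violin', 'who'] (min_width=10, slack=4)
Line 4: ['cold', 'tired'] (min_width=10, slack=4)
Line 5: ['white', 'calendar'] (min_width=14, slack=0)
Line 6: ['cold', 'time'] (min_width=9, slack=5)
Line 7: ['message', 'number'] (min_width=14, slack=0)
Line 8: ['were', 'black'] (min_width=10, slack=4)
Total lines: 8

Answer: 8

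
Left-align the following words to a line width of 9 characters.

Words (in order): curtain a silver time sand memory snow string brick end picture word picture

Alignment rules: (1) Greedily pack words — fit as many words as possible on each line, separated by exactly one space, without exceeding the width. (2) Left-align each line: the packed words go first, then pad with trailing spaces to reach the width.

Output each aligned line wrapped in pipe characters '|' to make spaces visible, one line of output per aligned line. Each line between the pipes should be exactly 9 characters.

Line 1: ['curtain', 'a'] (min_width=9, slack=0)
Line 2: ['silver'] (min_width=6, slack=3)
Line 3: ['time', 'sand'] (min_width=9, slack=0)
Line 4: ['memory'] (min_width=6, slack=3)
Line 5: ['snow'] (min_width=4, slack=5)
Line 6: ['string'] (min_width=6, slack=3)
Line 7: ['brick', 'end'] (min_width=9, slack=0)
Line 8: ['picture'] (min_width=7, slack=2)
Line 9: ['word'] (min_width=4, slack=5)
Line 10: ['picture'] (min_width=7, slack=2)

Answer: |curtain a|
|silver   |
|time sand|
|memory   |
|snow     |
|string   |
|brick end|
|picture  |
|word     |
|picture  |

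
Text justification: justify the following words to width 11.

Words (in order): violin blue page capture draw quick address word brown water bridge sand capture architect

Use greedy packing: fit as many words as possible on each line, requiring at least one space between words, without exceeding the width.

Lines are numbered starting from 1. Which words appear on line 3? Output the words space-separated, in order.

Answer: capture

Derivation:
Line 1: ['violin', 'blue'] (min_width=11, slack=0)
Line 2: ['page'] (min_width=4, slack=7)
Line 3: ['capture'] (min_width=7, slack=4)
Line 4: ['draw', 'quick'] (min_width=10, slack=1)
Line 5: ['address'] (min_width=7, slack=4)
Line 6: ['word', 'brown'] (min_width=10, slack=1)
Line 7: ['water'] (min_width=5, slack=6)
Line 8: ['bridge', 'sand'] (min_width=11, slack=0)
Line 9: ['capture'] (min_width=7, slack=4)
Line 10: ['architect'] (min_width=9, slack=2)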